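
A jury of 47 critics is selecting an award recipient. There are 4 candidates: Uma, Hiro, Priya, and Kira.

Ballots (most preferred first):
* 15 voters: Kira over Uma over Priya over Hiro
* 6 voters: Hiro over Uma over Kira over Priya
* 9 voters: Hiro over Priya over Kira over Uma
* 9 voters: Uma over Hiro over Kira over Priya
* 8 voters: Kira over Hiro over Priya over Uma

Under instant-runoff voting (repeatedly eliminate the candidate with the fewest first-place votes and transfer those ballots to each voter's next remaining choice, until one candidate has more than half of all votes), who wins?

Round 1: Uma 9, Hiro 15, Priya 0, Kira 23. Priya eliminated.
Round 2: Uma 9, Hiro 15, Kira 23. Uma eliminated.
Round 3: Hiro 24, Kira 23. Hiro has a majority (≥24).

Hiro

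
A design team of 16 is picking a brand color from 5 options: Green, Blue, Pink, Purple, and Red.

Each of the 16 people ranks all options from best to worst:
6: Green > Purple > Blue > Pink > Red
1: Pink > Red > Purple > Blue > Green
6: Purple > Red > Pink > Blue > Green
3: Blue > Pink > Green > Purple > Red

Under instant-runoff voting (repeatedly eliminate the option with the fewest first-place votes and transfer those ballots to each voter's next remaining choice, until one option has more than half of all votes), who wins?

Green

Round 1: Green 6, Blue 3, Pink 1, Purple 6, Red 0. Red eliminated.
Round 2: Green 6, Blue 3, Pink 1, Purple 6. Pink eliminated.
Round 3: Green 6, Blue 3, Purple 7. Blue eliminated.
Round 4: Green 9, Purple 7. Green has a majority (≥9).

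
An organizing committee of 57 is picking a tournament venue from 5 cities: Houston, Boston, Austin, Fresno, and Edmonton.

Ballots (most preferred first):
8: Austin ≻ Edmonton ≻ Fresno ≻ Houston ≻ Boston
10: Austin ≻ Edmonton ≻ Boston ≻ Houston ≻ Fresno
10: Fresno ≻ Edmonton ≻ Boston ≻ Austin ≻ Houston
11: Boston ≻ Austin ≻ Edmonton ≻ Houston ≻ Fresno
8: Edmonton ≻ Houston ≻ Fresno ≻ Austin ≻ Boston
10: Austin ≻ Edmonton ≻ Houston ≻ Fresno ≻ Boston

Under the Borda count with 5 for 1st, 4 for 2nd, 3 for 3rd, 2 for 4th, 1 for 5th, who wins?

Houston: 8×2 + 10×2 + 10×1 + 11×2 + 8×4 + 10×3 = 130
Boston: 8×1 + 10×3 + 10×3 + 11×5 + 8×1 + 10×1 = 141
Austin: 8×5 + 10×5 + 10×2 + 11×4 + 8×2 + 10×5 = 220
Fresno: 8×3 + 10×1 + 10×5 + 11×1 + 8×3 + 10×2 = 139
Edmonton: 8×4 + 10×4 + 10×4 + 11×3 + 8×5 + 10×4 = 225

Edmonton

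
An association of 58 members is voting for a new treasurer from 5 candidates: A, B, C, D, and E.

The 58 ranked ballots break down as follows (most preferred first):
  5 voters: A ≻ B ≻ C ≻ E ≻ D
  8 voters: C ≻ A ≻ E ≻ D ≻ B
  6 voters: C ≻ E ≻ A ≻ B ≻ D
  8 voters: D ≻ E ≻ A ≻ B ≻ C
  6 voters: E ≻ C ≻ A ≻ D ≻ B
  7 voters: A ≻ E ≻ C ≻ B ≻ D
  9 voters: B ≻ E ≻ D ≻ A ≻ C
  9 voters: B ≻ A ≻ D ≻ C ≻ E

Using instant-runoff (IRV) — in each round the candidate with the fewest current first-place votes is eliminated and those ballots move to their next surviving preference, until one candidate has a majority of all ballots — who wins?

A

Round 1: A 12, B 18, C 14, D 8, E 6. E eliminated.
Round 2: A 12, B 18, C 20, D 8. D eliminated.
Round 3: A 20, B 18, C 20. B eliminated.
Round 4: A 38, C 20. A has a majority (≥30).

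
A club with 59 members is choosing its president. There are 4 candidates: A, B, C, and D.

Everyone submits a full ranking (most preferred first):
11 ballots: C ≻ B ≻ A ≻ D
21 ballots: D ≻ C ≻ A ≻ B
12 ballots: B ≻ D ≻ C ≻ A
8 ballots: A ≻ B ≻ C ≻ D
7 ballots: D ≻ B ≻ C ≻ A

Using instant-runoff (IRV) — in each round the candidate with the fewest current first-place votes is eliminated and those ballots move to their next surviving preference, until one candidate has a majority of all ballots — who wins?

B

Round 1: A 8, B 12, C 11, D 28. A eliminated.
Round 2: B 20, C 11, D 28. C eliminated.
Round 3: B 31, D 28. B has a majority (≥30).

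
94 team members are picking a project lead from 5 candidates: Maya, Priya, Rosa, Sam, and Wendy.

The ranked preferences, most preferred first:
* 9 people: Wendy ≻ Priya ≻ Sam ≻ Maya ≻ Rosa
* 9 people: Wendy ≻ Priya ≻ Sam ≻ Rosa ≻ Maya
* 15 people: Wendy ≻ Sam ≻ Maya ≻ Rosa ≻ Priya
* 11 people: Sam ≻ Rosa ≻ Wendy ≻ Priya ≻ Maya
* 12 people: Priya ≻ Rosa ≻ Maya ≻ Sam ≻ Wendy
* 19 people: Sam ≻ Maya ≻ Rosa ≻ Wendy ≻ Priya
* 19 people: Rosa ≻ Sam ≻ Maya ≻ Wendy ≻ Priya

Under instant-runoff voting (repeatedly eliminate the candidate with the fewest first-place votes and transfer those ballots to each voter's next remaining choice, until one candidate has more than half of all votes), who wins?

Round 1: Maya 0, Priya 12, Rosa 19, Sam 30, Wendy 33. Maya eliminated.
Round 2: Priya 12, Rosa 19, Sam 30, Wendy 33. Priya eliminated.
Round 3: Rosa 31, Sam 30, Wendy 33. Sam eliminated.
Round 4: Rosa 61, Wendy 33. Rosa has a majority (≥48).

Rosa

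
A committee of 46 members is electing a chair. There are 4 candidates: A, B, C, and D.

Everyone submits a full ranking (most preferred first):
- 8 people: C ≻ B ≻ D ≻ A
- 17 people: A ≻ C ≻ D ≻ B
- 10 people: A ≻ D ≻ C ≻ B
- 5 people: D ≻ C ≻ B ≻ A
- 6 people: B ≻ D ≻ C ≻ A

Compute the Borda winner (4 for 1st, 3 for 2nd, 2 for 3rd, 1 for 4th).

A: 8×1 + 17×4 + 10×4 + 5×1 + 6×1 = 127
B: 8×3 + 17×1 + 10×1 + 5×2 + 6×4 = 85
C: 8×4 + 17×3 + 10×2 + 5×3 + 6×2 = 130
D: 8×2 + 17×2 + 10×3 + 5×4 + 6×3 = 118

C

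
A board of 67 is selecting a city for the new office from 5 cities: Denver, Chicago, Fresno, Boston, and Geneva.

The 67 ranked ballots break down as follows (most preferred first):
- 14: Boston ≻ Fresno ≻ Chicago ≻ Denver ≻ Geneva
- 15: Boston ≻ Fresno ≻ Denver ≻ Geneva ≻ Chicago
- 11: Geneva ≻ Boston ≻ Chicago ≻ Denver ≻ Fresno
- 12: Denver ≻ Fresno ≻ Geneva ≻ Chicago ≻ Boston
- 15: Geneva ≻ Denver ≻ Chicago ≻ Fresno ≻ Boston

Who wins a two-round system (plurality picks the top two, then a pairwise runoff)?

Geneva

Round 1 first-place votes: Denver 12, Chicago 0, Fresno 0, Boston 29, Geneva 26. Boston and Geneva advance.
Runoff: Boston is ranked above Geneva on 29 ballots, Geneva above Boston on 38.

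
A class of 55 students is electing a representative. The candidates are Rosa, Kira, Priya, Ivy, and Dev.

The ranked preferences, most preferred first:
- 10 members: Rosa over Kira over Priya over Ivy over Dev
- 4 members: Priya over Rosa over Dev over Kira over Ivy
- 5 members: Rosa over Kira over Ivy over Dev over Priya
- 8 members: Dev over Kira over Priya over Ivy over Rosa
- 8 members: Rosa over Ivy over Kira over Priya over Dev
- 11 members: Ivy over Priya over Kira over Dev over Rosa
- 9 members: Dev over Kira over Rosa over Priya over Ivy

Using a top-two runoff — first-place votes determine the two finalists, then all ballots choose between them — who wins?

Round 1 first-place votes: Rosa 23, Kira 0, Priya 4, Ivy 11, Dev 17. Rosa and Dev advance.
Runoff: Rosa is ranked above Dev on 27 ballots, Dev above Rosa on 28.

Dev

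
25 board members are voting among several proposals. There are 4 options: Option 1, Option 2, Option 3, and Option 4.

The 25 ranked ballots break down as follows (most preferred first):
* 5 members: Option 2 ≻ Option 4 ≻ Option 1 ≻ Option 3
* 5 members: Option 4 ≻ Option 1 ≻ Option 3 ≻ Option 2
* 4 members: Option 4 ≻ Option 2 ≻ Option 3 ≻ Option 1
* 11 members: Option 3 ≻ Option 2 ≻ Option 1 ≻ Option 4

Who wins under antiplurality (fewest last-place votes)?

Option 1

Last-place votes: Option 1 4, Option 2 5, Option 3 5, Option 4 11.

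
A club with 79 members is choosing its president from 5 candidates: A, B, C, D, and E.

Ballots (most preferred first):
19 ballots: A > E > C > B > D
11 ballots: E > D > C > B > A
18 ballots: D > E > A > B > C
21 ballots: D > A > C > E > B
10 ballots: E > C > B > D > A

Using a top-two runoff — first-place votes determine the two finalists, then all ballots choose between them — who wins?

Round 1 first-place votes: A 19, B 0, C 0, D 39, E 21. D and E advance.
Runoff: D is ranked above E on 39 ballots, E above D on 40.

E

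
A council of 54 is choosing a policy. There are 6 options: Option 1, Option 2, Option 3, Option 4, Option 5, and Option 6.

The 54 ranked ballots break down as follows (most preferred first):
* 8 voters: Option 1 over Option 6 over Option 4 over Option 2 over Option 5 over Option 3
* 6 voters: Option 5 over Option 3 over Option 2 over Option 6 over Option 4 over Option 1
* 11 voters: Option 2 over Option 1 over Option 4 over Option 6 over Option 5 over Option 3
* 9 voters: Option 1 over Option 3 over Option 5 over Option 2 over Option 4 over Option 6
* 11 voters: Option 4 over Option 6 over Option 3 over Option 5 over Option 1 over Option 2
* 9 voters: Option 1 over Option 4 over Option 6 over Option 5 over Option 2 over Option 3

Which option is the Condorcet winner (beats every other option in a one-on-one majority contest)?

Option 1

Option 1 vs Option 2: 37–17
Option 1 vs Option 3: 37–17
Option 1 vs Option 4: 37–17
Option 1 vs Option 5: 37–17
Option 1 vs Option 6: 37–17
Option 1 beats every other option.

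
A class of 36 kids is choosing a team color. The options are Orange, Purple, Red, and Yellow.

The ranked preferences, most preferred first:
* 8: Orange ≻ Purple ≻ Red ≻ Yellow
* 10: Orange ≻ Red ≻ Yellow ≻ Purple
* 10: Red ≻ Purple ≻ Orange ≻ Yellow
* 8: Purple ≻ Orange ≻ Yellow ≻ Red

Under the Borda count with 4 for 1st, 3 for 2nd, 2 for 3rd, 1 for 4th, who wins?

Orange

Orange: 8×4 + 10×4 + 10×2 + 8×3 = 116
Purple: 8×3 + 10×1 + 10×3 + 8×4 = 96
Red: 8×2 + 10×3 + 10×4 + 8×1 = 94
Yellow: 8×1 + 10×2 + 10×1 + 8×2 = 54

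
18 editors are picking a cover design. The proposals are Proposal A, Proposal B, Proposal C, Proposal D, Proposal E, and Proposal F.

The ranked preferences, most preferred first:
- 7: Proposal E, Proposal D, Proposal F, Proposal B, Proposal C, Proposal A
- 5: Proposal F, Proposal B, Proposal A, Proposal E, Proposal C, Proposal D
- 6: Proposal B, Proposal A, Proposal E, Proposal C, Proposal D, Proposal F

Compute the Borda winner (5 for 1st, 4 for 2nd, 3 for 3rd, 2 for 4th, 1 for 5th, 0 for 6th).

Proposal A: 7×0 + 5×3 + 6×4 = 39
Proposal B: 7×2 + 5×4 + 6×5 = 64
Proposal C: 7×1 + 5×1 + 6×2 = 24
Proposal D: 7×4 + 5×0 + 6×1 = 34
Proposal E: 7×5 + 5×2 + 6×3 = 63
Proposal F: 7×3 + 5×5 + 6×0 = 46

Proposal B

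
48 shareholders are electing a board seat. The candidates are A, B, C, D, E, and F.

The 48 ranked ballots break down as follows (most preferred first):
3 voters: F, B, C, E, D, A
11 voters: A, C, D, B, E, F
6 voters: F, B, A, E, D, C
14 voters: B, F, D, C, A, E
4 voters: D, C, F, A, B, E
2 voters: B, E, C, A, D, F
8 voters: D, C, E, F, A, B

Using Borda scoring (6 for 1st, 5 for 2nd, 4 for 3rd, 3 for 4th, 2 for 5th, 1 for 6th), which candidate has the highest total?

D

A: 3×1 + 11×6 + 6×4 + 14×2 + 4×3 + 2×3 + 8×2 = 155
B: 3×5 + 11×3 + 6×5 + 14×6 + 4×2 + 2×6 + 8×1 = 190
C: 3×4 + 11×5 + 6×1 + 14×3 + 4×5 + 2×4 + 8×5 = 183
D: 3×2 + 11×4 + 6×2 + 14×4 + 4×6 + 2×2 + 8×6 = 194
E: 3×3 + 11×2 + 6×3 + 14×1 + 4×1 + 2×5 + 8×4 = 109
F: 3×6 + 11×1 + 6×6 + 14×5 + 4×4 + 2×1 + 8×3 = 177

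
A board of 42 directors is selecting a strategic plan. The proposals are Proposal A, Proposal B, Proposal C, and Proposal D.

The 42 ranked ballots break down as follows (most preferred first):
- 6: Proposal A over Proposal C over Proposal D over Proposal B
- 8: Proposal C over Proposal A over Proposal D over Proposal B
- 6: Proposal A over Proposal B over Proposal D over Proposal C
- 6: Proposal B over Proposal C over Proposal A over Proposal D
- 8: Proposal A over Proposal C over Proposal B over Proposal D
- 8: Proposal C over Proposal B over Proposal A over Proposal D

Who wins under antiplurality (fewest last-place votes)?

Proposal A

Last-place votes: Proposal A 0, Proposal B 14, Proposal C 6, Proposal D 22.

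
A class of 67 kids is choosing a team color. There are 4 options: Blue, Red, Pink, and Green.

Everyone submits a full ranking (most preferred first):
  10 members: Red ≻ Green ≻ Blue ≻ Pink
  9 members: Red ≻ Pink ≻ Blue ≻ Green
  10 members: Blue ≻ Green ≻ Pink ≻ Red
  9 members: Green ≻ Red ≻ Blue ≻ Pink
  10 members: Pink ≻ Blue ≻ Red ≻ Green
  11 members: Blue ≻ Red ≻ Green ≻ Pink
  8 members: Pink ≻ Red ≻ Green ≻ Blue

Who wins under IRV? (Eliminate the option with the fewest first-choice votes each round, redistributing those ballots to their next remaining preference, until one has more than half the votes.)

Round 1: Blue 21, Red 19, Pink 18, Green 9. Green eliminated.
Round 2: Blue 21, Red 28, Pink 18. Pink eliminated.
Round 3: Blue 31, Red 36. Red has a majority (≥34).

Red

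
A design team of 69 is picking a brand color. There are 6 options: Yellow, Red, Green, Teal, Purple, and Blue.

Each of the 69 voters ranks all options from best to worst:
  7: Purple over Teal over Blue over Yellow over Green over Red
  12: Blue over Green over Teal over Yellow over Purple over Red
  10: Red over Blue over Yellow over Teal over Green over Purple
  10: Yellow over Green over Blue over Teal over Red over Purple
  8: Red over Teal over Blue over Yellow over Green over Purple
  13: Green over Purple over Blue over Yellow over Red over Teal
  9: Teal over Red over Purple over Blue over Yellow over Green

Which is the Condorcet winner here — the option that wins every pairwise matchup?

Blue

Blue vs Yellow: 59–10
Blue vs Red: 42–27
Blue vs Green: 46–23
Blue vs Teal: 45–24
Blue vs Purple: 40–29
Blue beats every other option.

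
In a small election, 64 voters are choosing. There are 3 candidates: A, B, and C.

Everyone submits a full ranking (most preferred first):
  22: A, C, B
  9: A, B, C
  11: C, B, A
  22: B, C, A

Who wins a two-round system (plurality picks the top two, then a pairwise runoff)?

B

Round 1 first-place votes: A 31, B 22, C 11. A and B advance.
Runoff: A is ranked above B on 31 ballots, B above A on 33.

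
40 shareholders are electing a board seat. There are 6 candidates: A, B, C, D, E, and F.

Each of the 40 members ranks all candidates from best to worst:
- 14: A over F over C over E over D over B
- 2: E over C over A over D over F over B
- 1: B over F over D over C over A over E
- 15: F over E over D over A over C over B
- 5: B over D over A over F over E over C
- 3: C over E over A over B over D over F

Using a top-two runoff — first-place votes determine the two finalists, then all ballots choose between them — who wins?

A

Round 1 first-place votes: A 14, B 6, C 3, D 0, E 2, F 15. F and A advance.
Runoff: F is ranked above A on 16 ballots, A above F on 24.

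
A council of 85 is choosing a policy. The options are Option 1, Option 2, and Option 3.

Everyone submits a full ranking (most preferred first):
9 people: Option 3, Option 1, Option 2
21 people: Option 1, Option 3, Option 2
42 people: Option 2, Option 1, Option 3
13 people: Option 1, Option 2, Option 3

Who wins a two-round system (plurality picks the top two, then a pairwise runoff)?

Option 1

Round 1 first-place votes: Option 1 34, Option 2 42, Option 3 9. Option 2 and Option 1 advance.
Runoff: Option 2 is ranked above Option 1 on 42 ballots, Option 1 above Option 2 on 43.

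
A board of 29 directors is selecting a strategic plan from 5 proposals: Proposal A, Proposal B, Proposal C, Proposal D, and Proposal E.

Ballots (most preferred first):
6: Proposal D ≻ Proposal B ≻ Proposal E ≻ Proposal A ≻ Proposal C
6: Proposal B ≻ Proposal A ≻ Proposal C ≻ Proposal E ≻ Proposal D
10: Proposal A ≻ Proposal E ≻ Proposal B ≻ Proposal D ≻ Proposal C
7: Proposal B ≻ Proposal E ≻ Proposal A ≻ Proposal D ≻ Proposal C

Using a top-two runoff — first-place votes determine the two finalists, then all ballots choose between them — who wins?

Proposal B

Round 1 first-place votes: Proposal A 10, Proposal B 13, Proposal C 0, Proposal D 6, Proposal E 0. Proposal B and Proposal A advance.
Runoff: Proposal B is ranked above Proposal A on 19 ballots, Proposal A above Proposal B on 10.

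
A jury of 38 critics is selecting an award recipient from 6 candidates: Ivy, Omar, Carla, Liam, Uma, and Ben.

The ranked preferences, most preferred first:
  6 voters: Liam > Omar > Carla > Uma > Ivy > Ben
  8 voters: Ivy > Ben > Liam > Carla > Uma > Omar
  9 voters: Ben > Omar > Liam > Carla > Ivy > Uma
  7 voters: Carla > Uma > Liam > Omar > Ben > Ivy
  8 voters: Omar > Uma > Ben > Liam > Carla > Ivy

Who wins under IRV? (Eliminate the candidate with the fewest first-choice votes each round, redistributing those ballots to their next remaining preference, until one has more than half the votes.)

Round 1: Ivy 8, Omar 8, Carla 7, Liam 6, Uma 0, Ben 9. Uma eliminated.
Round 2: Ivy 8, Omar 8, Carla 7, Liam 6, Ben 9. Liam eliminated.
Round 3: Ivy 8, Omar 14, Carla 7, Ben 9. Carla eliminated.
Round 4: Ivy 8, Omar 21, Ben 9. Omar has a majority (≥20).

Omar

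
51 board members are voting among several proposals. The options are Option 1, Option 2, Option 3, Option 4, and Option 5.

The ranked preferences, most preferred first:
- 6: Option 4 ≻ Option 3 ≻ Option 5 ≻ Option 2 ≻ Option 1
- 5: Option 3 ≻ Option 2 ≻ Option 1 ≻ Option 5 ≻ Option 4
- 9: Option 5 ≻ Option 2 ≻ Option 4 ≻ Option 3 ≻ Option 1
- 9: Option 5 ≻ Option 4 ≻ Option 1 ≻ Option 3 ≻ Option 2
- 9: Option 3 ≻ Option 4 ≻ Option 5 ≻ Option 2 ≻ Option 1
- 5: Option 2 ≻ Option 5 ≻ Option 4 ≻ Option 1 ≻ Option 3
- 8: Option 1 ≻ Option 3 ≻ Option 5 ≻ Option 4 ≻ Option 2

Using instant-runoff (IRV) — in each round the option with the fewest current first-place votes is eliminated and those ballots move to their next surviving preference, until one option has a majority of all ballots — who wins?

Option 3

Round 1: Option 1 8, Option 2 5, Option 3 14, Option 4 6, Option 5 18. Option 2 eliminated.
Round 2: Option 1 8, Option 3 14, Option 4 6, Option 5 23. Option 4 eliminated.
Round 3: Option 1 8, Option 3 20, Option 5 23. Option 1 eliminated.
Round 4: Option 3 28, Option 5 23. Option 3 has a majority (≥26).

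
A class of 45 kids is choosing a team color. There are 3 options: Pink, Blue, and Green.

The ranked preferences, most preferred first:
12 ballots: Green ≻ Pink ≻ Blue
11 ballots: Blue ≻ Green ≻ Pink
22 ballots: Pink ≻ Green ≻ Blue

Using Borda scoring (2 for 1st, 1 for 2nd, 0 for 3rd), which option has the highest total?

Green

Pink: 12×1 + 11×0 + 22×2 = 56
Blue: 12×0 + 11×2 + 22×0 = 22
Green: 12×2 + 11×1 + 22×1 = 57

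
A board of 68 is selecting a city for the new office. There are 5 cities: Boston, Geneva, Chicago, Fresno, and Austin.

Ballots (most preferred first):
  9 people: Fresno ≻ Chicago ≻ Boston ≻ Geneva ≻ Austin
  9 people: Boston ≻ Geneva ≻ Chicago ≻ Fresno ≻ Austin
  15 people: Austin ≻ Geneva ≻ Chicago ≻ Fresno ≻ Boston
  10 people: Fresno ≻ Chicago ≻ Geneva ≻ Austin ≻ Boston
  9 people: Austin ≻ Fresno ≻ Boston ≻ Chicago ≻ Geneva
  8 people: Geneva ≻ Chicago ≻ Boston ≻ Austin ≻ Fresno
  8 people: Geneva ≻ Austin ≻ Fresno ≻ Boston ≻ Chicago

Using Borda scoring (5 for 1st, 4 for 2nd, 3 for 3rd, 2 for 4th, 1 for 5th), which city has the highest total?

Boston: 9×3 + 9×5 + 15×1 + 10×1 + 9×3 + 8×3 + 8×2 = 164
Geneva: 9×2 + 9×4 + 15×4 + 10×3 + 9×1 + 8×5 + 8×5 = 233
Chicago: 9×4 + 9×3 + 15×3 + 10×4 + 9×2 + 8×4 + 8×1 = 206
Fresno: 9×5 + 9×2 + 15×2 + 10×5 + 9×4 + 8×1 + 8×3 = 211
Austin: 9×1 + 9×1 + 15×5 + 10×2 + 9×5 + 8×2 + 8×4 = 206

Geneva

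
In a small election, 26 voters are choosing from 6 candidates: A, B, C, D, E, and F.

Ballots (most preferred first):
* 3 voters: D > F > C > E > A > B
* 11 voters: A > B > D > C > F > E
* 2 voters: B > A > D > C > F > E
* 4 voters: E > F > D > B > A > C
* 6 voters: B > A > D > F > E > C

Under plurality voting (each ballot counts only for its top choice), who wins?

A

First-place votes: A 11, B 8, C 0, D 3, E 4, F 0.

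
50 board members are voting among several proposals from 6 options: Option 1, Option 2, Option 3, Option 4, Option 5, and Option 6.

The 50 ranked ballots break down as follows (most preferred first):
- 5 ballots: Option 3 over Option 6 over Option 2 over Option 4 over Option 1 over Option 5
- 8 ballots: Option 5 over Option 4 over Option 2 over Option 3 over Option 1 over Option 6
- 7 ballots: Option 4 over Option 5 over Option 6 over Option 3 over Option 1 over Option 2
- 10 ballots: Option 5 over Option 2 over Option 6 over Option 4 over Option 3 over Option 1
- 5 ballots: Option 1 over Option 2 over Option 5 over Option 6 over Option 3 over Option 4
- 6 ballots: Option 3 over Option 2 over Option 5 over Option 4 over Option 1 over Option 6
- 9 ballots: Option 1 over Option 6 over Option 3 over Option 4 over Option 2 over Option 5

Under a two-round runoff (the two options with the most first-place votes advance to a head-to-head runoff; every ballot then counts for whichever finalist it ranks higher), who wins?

Option 5

Round 1 first-place votes: Option 1 14, Option 2 0, Option 3 11, Option 4 7, Option 5 18, Option 6 0. Option 5 and Option 1 advance.
Runoff: Option 5 is ranked above Option 1 on 31 ballots, Option 1 above Option 5 on 19.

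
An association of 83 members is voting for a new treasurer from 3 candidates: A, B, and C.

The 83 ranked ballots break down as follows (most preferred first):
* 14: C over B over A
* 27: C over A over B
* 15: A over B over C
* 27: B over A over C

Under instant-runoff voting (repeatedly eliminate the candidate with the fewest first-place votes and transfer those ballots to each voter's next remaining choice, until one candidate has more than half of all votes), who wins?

Round 1: A 15, B 27, C 41. A eliminated.
Round 2: B 42, C 41. B has a majority (≥42).

B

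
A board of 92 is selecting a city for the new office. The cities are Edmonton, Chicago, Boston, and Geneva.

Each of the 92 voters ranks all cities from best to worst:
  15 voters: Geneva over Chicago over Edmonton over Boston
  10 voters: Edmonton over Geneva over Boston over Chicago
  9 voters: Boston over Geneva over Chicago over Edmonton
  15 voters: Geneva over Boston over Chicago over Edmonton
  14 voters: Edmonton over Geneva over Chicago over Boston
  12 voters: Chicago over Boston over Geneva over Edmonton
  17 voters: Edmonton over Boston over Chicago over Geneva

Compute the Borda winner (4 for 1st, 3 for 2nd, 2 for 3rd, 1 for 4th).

Geneva

Edmonton: 15×2 + 10×4 + 9×1 + 15×1 + 14×4 + 12×1 + 17×4 = 230
Chicago: 15×3 + 10×1 + 9×2 + 15×2 + 14×2 + 12×4 + 17×2 = 213
Boston: 15×1 + 10×2 + 9×4 + 15×3 + 14×1 + 12×3 + 17×3 = 217
Geneva: 15×4 + 10×3 + 9×3 + 15×4 + 14×3 + 12×2 + 17×1 = 260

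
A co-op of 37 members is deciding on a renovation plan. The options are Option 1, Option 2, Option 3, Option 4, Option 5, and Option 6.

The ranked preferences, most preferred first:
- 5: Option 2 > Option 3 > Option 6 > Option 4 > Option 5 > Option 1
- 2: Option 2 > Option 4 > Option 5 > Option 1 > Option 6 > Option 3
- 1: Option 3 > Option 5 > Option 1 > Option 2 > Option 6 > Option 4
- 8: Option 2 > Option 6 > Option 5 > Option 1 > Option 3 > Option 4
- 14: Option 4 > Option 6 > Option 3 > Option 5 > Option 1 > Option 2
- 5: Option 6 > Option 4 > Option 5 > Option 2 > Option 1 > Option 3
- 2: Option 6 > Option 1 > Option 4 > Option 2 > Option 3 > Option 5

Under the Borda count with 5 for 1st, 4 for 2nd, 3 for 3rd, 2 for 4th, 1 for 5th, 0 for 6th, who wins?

Option 1: 5×0 + 2×2 + 1×3 + 8×2 + 14×1 + 5×1 + 2×4 = 50
Option 2: 5×5 + 2×5 + 1×2 + 8×5 + 14×0 + 5×2 + 2×2 = 91
Option 3: 5×4 + 2×0 + 1×5 + 8×1 + 14×3 + 5×0 + 2×1 = 77
Option 4: 5×2 + 2×4 + 1×0 + 8×0 + 14×5 + 5×4 + 2×3 = 114
Option 5: 5×1 + 2×3 + 1×4 + 8×3 + 14×2 + 5×3 + 2×0 = 82
Option 6: 5×3 + 2×1 + 1×1 + 8×4 + 14×4 + 5×5 + 2×5 = 141

Option 6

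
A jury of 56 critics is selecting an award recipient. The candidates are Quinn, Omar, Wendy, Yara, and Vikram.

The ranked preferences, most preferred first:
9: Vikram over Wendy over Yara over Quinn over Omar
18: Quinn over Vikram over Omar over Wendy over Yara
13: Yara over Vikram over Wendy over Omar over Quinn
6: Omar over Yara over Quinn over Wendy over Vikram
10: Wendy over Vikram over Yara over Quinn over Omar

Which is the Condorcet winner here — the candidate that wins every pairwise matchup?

Vikram

Vikram vs Quinn: 32–24
Vikram vs Omar: 50–6
Vikram vs Wendy: 40–16
Vikram vs Yara: 37–19
Vikram beats every other candidate.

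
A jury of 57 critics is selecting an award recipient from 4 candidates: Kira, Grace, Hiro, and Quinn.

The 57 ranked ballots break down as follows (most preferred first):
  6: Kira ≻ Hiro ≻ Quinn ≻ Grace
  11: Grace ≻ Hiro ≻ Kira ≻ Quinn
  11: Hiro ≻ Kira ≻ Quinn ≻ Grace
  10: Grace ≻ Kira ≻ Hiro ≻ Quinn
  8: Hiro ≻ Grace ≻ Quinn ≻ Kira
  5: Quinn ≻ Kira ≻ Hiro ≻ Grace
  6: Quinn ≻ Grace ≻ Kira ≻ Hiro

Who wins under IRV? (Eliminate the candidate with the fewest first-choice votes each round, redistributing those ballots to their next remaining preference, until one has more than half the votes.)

Round 1: Kira 6, Grace 21, Hiro 19, Quinn 11. Kira eliminated.
Round 2: Grace 21, Hiro 25, Quinn 11. Quinn eliminated.
Round 3: Grace 27, Hiro 30. Hiro has a majority (≥29).

Hiro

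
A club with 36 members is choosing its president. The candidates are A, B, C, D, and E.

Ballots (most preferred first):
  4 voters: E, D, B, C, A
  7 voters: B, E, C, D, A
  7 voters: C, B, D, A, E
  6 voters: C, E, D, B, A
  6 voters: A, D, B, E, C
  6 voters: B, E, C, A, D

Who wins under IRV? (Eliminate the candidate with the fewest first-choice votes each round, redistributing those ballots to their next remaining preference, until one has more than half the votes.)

Round 1: A 6, B 13, C 13, D 0, E 4. D eliminated.
Round 2: A 6, B 13, C 13, E 4. E eliminated.
Round 3: A 6, B 17, C 13. A eliminated.
Round 4: B 23, C 13. B has a majority (≥19).

B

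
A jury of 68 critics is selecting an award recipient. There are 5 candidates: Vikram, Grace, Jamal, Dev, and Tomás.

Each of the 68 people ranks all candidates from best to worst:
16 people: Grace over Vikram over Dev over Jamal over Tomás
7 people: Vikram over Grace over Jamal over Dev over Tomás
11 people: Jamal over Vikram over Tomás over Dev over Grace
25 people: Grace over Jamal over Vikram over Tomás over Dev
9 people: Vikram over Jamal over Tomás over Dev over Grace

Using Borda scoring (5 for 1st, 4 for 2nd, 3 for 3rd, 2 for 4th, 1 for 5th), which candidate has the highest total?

Vikram: 16×4 + 7×5 + 11×4 + 25×3 + 9×5 = 263
Grace: 16×5 + 7×4 + 11×1 + 25×5 + 9×1 = 253
Jamal: 16×2 + 7×3 + 11×5 + 25×4 + 9×4 = 244
Dev: 16×3 + 7×2 + 11×2 + 25×1 + 9×2 = 127
Tomás: 16×1 + 7×1 + 11×3 + 25×2 + 9×3 = 133

Vikram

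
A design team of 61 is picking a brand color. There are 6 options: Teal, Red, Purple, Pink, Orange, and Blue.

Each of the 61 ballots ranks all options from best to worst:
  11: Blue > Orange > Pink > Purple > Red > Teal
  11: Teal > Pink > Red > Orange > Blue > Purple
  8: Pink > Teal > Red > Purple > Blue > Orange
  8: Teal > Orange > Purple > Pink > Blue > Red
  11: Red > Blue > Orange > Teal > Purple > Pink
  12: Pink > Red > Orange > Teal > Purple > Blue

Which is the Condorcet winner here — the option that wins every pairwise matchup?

Pink vs Teal: 31–30
Pink vs Red: 50–11
Pink vs Purple: 42–19
Pink vs Orange: 31–30
Pink vs Blue: 39–22
Pink beats every other option.

Pink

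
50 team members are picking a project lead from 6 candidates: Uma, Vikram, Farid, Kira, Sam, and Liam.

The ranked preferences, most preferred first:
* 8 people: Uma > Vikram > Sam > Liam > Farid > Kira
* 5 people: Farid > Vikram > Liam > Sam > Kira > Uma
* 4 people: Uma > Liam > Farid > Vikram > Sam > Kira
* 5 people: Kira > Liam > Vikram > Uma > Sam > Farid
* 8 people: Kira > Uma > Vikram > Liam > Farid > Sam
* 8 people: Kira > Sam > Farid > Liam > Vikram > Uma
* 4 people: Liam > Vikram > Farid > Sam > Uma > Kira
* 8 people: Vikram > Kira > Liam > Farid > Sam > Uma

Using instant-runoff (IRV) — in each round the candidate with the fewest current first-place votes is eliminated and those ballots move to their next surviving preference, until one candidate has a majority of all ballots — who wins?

Round 1: Uma 12, Vikram 8, Farid 5, Kira 21, Sam 0, Liam 4. Sam eliminated.
Round 2: Uma 12, Vikram 8, Farid 5, Kira 21, Liam 4. Liam eliminated.
Round 3: Uma 12, Vikram 12, Farid 5, Kira 21. Farid eliminated.
Round 4: Uma 12, Vikram 17, Kira 21. Uma eliminated.
Round 5: Vikram 29, Kira 21. Vikram has a majority (≥26).

Vikram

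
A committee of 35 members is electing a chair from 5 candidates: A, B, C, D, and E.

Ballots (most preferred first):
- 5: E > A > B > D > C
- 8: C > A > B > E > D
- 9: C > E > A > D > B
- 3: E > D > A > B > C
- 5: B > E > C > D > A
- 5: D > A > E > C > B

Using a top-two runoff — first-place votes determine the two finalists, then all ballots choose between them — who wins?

E

Round 1 first-place votes: A 0, B 5, C 17, D 5, E 8. C and E advance.
Runoff: C is ranked above E on 17 ballots, E above C on 18.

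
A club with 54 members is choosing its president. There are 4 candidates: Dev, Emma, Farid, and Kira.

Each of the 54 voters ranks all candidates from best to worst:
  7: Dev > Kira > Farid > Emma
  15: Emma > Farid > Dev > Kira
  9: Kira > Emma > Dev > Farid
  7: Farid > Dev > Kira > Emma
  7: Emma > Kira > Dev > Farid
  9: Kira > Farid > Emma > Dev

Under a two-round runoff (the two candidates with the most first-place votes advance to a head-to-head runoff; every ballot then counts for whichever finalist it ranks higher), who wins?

Kira

Round 1 first-place votes: Dev 7, Emma 22, Farid 7, Kira 18. Emma and Kira advance.
Runoff: Emma is ranked above Kira on 22 ballots, Kira above Emma on 32.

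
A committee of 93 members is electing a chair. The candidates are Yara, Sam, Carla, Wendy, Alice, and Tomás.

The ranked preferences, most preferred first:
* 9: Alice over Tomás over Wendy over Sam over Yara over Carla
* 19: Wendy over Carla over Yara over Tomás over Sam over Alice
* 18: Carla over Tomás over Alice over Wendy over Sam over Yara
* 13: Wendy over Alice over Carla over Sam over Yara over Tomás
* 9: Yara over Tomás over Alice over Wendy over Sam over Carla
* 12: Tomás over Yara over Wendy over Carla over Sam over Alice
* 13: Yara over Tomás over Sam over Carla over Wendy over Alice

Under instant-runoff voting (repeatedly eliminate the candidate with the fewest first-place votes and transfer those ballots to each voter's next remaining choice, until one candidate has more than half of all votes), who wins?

Tomás

Round 1: Yara 22, Sam 0, Carla 18, Wendy 32, Alice 9, Tomás 12. Sam eliminated.
Round 2: Yara 22, Carla 18, Wendy 32, Alice 9, Tomás 12. Alice eliminated.
Round 3: Yara 22, Carla 18, Wendy 32, Tomás 21. Carla eliminated.
Round 4: Yara 22, Wendy 32, Tomás 39. Yara eliminated.
Round 5: Wendy 32, Tomás 61. Tomás has a majority (≥47).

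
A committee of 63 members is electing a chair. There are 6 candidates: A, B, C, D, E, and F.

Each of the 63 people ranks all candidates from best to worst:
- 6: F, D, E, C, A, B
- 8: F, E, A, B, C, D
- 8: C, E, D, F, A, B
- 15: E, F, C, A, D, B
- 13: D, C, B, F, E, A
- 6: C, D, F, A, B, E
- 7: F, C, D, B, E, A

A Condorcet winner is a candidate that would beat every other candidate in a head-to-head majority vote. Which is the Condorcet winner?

F vs A: 63–0
F vs B: 50–13
F vs C: 36–27
F vs D: 36–27
F vs E: 40–23
F beats every other candidate.

F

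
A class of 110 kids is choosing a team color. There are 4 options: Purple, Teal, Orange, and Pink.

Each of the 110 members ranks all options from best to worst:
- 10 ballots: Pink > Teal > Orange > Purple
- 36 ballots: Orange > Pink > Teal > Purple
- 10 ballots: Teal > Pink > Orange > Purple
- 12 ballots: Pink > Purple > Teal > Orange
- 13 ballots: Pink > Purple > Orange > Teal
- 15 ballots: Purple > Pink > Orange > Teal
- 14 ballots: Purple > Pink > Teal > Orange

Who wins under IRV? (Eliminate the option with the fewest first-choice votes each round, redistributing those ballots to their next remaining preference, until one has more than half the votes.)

Pink

Round 1: Purple 29, Teal 10, Orange 36, Pink 35. Teal eliminated.
Round 2: Purple 29, Orange 36, Pink 45. Purple eliminated.
Round 3: Orange 36, Pink 74. Pink has a majority (≥56).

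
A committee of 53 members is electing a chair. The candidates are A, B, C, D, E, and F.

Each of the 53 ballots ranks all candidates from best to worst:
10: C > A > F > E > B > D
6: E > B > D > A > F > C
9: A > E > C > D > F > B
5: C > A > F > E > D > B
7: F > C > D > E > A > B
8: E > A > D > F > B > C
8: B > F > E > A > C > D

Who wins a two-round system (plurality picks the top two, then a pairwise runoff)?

Round 1 first-place votes: A 9, B 8, C 15, D 0, E 14, F 7. C and E advance.
Runoff: C is ranked above E on 22 ballots, E above C on 31.

E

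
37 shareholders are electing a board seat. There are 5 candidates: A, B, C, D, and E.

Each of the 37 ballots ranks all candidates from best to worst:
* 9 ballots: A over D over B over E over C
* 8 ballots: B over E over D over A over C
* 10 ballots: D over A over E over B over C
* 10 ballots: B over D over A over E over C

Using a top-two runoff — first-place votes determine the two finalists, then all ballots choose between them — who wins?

Round 1 first-place votes: A 9, B 18, C 0, D 10, E 0. B and D advance.
Runoff: B is ranked above D on 18 ballots, D above B on 19.

D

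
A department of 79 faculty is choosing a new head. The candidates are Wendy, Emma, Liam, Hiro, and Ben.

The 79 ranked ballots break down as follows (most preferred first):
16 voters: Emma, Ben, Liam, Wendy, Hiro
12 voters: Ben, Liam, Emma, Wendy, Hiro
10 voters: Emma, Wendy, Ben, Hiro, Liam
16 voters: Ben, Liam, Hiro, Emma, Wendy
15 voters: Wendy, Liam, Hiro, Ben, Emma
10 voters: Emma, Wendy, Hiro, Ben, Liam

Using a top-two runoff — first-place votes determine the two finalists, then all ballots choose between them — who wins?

Ben

Round 1 first-place votes: Wendy 15, Emma 36, Liam 0, Hiro 0, Ben 28. Emma and Ben advance.
Runoff: Emma is ranked above Ben on 36 ballots, Ben above Emma on 43.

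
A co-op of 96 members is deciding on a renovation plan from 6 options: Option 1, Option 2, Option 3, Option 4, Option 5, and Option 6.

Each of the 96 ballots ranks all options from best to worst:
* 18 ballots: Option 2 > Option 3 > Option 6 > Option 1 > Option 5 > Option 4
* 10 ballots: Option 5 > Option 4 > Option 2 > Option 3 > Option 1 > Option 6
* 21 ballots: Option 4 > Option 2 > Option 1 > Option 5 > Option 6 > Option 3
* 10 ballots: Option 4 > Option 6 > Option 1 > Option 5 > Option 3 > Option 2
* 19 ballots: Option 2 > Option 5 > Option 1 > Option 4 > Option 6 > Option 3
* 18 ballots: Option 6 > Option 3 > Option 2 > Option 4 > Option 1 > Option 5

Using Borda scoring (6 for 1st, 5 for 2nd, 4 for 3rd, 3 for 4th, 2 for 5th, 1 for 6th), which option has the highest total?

Option 1: 18×3 + 10×2 + 21×4 + 10×4 + 19×4 + 18×2 = 310
Option 2: 18×6 + 10×4 + 21×5 + 10×1 + 19×6 + 18×4 = 449
Option 3: 18×5 + 10×3 + 21×1 + 10×2 + 19×1 + 18×5 = 270
Option 4: 18×1 + 10×5 + 21×6 + 10×6 + 19×3 + 18×3 = 365
Option 5: 18×2 + 10×6 + 21×3 + 10×3 + 19×5 + 18×1 = 302
Option 6: 18×4 + 10×1 + 21×2 + 10×5 + 19×2 + 18×6 = 320

Option 2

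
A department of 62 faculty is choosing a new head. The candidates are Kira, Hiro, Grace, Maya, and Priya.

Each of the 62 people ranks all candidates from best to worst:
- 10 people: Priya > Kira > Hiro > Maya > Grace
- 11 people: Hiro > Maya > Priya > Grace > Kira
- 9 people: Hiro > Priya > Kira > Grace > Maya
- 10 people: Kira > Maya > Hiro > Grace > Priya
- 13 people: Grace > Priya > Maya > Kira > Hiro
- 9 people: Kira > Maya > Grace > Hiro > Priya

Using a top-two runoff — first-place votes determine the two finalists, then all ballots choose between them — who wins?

Round 1 first-place votes: Kira 19, Hiro 20, Grace 13, Maya 0, Priya 10. Hiro and Kira advance.
Runoff: Hiro is ranked above Kira on 20 ballots, Kira above Hiro on 42.

Kira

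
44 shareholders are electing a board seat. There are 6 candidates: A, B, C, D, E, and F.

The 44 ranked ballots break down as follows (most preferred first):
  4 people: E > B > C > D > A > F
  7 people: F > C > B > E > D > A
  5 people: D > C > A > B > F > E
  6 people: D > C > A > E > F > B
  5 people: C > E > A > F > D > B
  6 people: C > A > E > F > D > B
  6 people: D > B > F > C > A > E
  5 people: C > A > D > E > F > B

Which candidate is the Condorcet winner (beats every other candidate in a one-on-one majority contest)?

C vs A: 44–0
C vs B: 34–10
C vs D: 27–17
C vs E: 40–4
C vs F: 31–13
C beats every other candidate.

C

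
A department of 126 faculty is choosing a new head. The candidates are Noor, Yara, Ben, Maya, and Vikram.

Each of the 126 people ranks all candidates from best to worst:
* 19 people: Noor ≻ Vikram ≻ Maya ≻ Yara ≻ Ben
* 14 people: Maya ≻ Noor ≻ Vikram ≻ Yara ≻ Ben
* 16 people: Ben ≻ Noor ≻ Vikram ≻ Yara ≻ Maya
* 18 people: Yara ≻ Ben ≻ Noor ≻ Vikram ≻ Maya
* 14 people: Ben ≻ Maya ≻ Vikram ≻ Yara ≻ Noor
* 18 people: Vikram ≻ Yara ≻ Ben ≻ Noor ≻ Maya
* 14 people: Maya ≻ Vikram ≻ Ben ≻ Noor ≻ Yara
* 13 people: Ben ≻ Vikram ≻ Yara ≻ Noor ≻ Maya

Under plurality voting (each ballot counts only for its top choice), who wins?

First-place votes: Noor 19, Yara 18, Ben 43, Maya 28, Vikram 18.

Ben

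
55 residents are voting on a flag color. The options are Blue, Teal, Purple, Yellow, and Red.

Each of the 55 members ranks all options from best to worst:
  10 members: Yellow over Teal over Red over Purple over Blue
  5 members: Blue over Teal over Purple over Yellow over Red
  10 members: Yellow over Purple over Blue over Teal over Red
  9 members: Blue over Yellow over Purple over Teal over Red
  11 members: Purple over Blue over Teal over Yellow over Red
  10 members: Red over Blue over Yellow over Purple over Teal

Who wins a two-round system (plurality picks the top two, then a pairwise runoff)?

Blue

Round 1 first-place votes: Blue 14, Teal 0, Purple 11, Yellow 20, Red 10. Yellow and Blue advance.
Runoff: Yellow is ranked above Blue on 20 ballots, Blue above Yellow on 35.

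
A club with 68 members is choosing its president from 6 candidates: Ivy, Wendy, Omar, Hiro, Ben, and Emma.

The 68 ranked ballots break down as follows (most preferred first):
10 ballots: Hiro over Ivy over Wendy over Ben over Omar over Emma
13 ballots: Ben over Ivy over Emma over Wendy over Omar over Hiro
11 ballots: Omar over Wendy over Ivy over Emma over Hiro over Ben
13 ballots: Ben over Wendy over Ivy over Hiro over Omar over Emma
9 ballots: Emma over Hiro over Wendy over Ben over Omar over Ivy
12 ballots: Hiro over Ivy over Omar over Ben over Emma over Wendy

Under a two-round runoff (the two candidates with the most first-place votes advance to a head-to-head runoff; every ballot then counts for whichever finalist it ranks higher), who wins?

Round 1 first-place votes: Ivy 0, Wendy 0, Omar 11, Hiro 22, Ben 26, Emma 9. Ben and Hiro advance.
Runoff: Ben is ranked above Hiro on 26 ballots, Hiro above Ben on 42.

Hiro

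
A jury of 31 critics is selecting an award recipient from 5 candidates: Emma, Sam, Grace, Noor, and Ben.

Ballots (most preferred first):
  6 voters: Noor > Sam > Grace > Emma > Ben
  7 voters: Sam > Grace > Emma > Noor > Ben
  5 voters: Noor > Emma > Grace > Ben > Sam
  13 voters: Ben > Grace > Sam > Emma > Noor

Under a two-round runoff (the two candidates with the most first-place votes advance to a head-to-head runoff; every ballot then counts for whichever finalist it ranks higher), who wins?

Noor

Round 1 first-place votes: Emma 0, Sam 7, Grace 0, Noor 11, Ben 13. Ben and Noor advance.
Runoff: Ben is ranked above Noor on 13 ballots, Noor above Ben on 18.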